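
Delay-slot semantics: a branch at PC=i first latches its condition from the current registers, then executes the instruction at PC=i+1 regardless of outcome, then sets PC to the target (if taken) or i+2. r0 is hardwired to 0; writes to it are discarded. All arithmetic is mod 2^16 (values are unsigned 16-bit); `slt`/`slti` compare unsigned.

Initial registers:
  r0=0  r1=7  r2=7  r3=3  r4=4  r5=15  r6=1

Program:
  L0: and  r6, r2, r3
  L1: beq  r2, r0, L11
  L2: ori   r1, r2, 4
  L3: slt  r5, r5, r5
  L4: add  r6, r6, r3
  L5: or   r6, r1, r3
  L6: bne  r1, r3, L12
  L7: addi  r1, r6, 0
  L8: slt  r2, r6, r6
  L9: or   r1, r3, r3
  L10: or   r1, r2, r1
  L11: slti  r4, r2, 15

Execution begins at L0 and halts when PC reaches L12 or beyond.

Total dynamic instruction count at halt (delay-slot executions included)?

#0 and  r6, r2, r3 ; 0/7/7/3/4/15/3
#1 beq  r2, r0, L11 ; 0/7/7/3/4/15/3 ; →fallthru
#2 ori   r1, r2, 4 ; 0/7/7/3/4/15/3
#3 slt  r5, r5, r5 ; 0/7/7/3/4/0/3
#4 add  r6, r6, r3 ; 0/7/7/3/4/0/6
#5 or   r6, r1, r3 ; 0/7/7/3/4/0/7
#6 bne  r1, r3, L12 ; 0/7/7/3/4/0/7 ; →target
#7 addi  r1, r6, 0 ; 0/7/7/3/4/0/7

8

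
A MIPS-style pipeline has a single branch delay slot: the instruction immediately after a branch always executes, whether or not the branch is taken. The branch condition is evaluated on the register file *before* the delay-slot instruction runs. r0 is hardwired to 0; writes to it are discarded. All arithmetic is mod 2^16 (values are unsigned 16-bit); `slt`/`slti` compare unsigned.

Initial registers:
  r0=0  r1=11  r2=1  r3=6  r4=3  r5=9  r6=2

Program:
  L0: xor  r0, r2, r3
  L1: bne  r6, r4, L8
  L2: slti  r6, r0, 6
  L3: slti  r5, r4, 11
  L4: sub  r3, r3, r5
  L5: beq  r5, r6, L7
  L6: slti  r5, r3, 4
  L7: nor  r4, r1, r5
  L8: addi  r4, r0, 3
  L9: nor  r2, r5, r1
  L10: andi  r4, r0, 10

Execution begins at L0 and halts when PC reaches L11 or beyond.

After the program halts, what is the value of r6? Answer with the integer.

1

#0 xor  r0, r2, r3 ; 0/11/1/6/3/9/2
#1 bne  r6, r4, L8 ; 0/11/1/6/3/9/2 ; →target
#2 slti  r6, r0, 6 ; 0/11/1/6/3/9/1
#8 addi  r4, r0, 3 ; 0/11/1/6/3/9/1
#9 nor  r2, r5, r1 ; 0/11/65524/6/3/9/1
#10 andi  r4, r0, 10 ; 0/11/65524/6/0/9/1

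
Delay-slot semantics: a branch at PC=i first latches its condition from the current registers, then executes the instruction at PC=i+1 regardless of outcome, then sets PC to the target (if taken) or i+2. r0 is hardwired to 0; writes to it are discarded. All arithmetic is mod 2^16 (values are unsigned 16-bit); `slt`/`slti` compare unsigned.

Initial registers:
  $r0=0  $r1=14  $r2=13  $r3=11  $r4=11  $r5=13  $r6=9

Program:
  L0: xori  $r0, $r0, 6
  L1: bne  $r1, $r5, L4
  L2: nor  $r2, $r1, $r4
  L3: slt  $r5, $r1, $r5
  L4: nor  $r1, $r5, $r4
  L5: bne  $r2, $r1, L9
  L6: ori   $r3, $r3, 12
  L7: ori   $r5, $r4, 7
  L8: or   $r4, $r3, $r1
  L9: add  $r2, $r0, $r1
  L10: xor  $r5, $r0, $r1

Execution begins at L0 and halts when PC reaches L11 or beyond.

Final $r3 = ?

#0 xori  $r0, $r0, 6 ; 0/14/13/11/11/13/9
#1 bne  $r1, $r5, L4 ; 0/14/13/11/11/13/9 ; →target
#2 nor  $r2, $r1, $r4 ; 0/14/65520/11/11/13/9
#4 nor  $r1, $r5, $r4 ; 0/65520/65520/11/11/13/9
#5 bne  $r2, $r1, L9 ; 0/65520/65520/11/11/13/9 ; →fallthru
#6 ori   $r3, $r3, 12 ; 0/65520/65520/15/11/13/9
#7 ori   $r5, $r4, 7 ; 0/65520/65520/15/11/15/9
#8 or   $r4, $r3, $r1 ; 0/65520/65520/15/65535/15/9
#9 add  $r2, $r0, $r1 ; 0/65520/65520/15/65535/15/9
#10 xor  $r5, $r0, $r1 ; 0/65520/65520/15/65535/65520/9

15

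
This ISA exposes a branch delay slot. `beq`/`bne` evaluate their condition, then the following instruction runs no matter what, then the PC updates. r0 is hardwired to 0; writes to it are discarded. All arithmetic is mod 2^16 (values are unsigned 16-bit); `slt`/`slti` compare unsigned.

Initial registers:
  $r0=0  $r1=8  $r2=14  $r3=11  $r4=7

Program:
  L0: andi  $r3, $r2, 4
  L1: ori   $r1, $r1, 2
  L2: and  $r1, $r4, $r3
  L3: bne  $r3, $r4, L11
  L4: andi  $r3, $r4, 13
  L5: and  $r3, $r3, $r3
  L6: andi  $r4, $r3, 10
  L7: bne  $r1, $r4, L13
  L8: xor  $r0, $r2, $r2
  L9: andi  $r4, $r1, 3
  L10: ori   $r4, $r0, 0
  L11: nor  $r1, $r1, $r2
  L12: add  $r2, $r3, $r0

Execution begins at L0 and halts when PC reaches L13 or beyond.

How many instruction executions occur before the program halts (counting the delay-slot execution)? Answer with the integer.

[0] andi  $r3, $r2, 4  →  {$r0:0, $r1:8, $r2:14, $r3:4, $r4:7}
[1] ori   $r1, $r1, 2  →  {$r0:0, $r1:10, $r2:14, $r3:4, $r4:7}
[2] and  $r1, $r4, $r3  →  {$r0:0, $r1:4, $r2:14, $r3:4, $r4:7}
[3] bne  $r3, $r4, L11  →  {$r0:0, $r1:4, $r2:14, $r3:4, $r4:7}  ⟨branch taken⟩
[4] andi  $r3, $r4, 13  →  {$r0:0, $r1:4, $r2:14, $r3:5, $r4:7}
[11] nor  $r1, $r1, $r2  →  {$r0:0, $r1:65521, $r2:14, $r3:5, $r4:7}
[12] add  $r2, $r3, $r0  →  {$r0:0, $r1:65521, $r2:5, $r3:5, $r4:7}

7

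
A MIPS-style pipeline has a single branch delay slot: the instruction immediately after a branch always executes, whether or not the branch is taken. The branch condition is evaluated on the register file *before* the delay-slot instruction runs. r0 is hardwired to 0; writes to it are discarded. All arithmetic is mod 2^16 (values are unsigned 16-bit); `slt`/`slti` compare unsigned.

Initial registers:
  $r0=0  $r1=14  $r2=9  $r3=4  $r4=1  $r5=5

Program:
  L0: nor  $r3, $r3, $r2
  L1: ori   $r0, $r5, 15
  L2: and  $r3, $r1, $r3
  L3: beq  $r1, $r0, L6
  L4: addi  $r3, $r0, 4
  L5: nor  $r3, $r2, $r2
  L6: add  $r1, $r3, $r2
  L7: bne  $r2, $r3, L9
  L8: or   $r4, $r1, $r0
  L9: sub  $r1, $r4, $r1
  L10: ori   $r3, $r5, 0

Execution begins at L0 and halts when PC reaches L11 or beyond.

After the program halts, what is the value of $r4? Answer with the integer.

65535

#0 nor  $r3, $r3, $r2 ; 0/14/9/65522/1/5
#1 ori   $r0, $r5, 15 ; 0/14/9/65522/1/5
#2 and  $r3, $r1, $r3 ; 0/14/9/2/1/5
#3 beq  $r1, $r0, L6 ; 0/14/9/2/1/5 ; →fallthru
#4 addi  $r3, $r0, 4 ; 0/14/9/4/1/5
#5 nor  $r3, $r2, $r2 ; 0/14/9/65526/1/5
#6 add  $r1, $r3, $r2 ; 0/65535/9/65526/1/5
#7 bne  $r2, $r3, L9 ; 0/65535/9/65526/1/5 ; →target
#8 or   $r4, $r1, $r0 ; 0/65535/9/65526/65535/5
#9 sub  $r1, $r4, $r1 ; 0/0/9/65526/65535/5
#10 ori   $r3, $r5, 0 ; 0/0/9/5/65535/5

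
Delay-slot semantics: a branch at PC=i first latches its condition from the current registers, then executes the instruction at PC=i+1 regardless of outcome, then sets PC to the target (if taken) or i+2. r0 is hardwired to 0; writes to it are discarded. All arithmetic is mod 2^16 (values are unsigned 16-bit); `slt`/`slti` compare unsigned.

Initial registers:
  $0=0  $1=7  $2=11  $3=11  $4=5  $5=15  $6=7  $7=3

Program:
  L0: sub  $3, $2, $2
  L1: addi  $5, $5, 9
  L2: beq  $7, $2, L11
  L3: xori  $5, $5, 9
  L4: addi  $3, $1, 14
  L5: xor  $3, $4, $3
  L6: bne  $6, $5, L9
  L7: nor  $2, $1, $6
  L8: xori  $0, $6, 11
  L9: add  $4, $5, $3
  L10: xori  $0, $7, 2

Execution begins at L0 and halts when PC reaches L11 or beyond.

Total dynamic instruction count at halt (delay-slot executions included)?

#0 sub  $3, $2, $2 ; 0/7/11/0/5/15/7/3
#1 addi  $5, $5, 9 ; 0/7/11/0/5/24/7/3
#2 beq  $7, $2, L11 ; 0/7/11/0/5/24/7/3 ; →fallthru
#3 xori  $5, $5, 9 ; 0/7/11/0/5/17/7/3
#4 addi  $3, $1, 14 ; 0/7/11/21/5/17/7/3
#5 xor  $3, $4, $3 ; 0/7/11/16/5/17/7/3
#6 bne  $6, $5, L9 ; 0/7/11/16/5/17/7/3 ; →target
#7 nor  $2, $1, $6 ; 0/7/65528/16/5/17/7/3
#9 add  $4, $5, $3 ; 0/7/65528/16/33/17/7/3
#10 xori  $0, $7, 2 ; 0/7/65528/16/33/17/7/3

10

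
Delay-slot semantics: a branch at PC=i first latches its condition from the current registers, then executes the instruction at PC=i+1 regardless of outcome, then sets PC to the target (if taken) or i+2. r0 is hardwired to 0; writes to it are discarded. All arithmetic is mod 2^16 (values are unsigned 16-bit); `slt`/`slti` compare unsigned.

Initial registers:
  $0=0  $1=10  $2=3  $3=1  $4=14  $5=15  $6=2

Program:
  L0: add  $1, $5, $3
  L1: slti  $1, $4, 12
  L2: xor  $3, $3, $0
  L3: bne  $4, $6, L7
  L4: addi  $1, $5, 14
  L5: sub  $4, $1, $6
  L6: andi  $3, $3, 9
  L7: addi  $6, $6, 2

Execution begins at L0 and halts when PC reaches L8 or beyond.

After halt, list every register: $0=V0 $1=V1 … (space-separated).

$0=0 $1=29 $2=3 $3=1 $4=14 $5=15 $6=4

  step pc=0: add  $1, $5, $3  regs=(0,16,3,1,14,15,2)
  step pc=1: slti  $1, $4, 12  regs=(0,0,3,1,14,15,2)
  step pc=2: xor  $3, $3, $0  regs=(0,0,3,1,14,15,2)
  step pc=3: bne  $4, $6, L7  cond=T  regs=(0,0,3,1,14,15,2)
  step pc=4: addi  $1, $5, 14  regs=(0,29,3,1,14,15,2)
  step pc=7: addi  $6, $6, 2  regs=(0,29,3,1,14,15,4)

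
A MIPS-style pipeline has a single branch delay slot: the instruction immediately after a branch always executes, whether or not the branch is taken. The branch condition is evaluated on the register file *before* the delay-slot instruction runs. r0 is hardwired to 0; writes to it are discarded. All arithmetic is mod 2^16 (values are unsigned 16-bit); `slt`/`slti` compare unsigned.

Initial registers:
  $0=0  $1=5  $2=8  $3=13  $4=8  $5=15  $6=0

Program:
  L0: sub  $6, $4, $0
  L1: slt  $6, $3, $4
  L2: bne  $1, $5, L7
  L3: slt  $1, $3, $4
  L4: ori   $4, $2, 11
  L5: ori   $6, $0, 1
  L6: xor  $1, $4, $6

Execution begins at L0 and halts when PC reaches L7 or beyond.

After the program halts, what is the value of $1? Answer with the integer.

0

PC=0  sub  $6, $4, $0        | $0=0 $1=5 $2=8 $3=13 $4=8 $5=15 $6=8
PC=1  slt  $6, $3, $4        | $0=0 $1=5 $2=8 $3=13 $4=8 $5=15 $6=0
PC=2  bne  $1, $5, L7        | $0=0 $1=5 $2=8 $3=13 $4=8 $5=15 $6=0  [TAKEN]
PC=3  slt  $1, $3, $4        | $0=0 $1=0 $2=8 $3=13 $4=8 $5=15 $6=0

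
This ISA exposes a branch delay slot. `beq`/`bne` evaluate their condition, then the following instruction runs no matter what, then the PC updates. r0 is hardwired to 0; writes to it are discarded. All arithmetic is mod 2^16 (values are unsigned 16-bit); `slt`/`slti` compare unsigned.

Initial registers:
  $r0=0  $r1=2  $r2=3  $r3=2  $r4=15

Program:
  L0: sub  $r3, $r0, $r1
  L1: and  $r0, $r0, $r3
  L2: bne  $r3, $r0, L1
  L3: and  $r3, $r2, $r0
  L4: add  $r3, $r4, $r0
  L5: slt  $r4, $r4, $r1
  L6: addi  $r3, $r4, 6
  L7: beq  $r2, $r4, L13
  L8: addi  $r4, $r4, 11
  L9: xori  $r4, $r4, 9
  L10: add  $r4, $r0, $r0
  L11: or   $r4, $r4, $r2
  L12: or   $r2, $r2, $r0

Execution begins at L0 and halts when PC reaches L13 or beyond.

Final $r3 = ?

6

[0] sub  $r3, $r0, $r1  →  {$r0:0, $r1:2, $r2:3, $r3:65534, $r4:15}
[1] and  $r0, $r0, $r3  →  {$r0:0, $r1:2, $r2:3, $r3:65534, $r4:15}
[2] bne  $r3, $r0, L1  →  {$r0:0, $r1:2, $r2:3, $r3:65534, $r4:15}  ⟨branch taken⟩
[3] and  $r3, $r2, $r0  →  {$r0:0, $r1:2, $r2:3, $r3:0, $r4:15}
[1] and  $r0, $r0, $r3  →  {$r0:0, $r1:2, $r2:3, $r3:0, $r4:15}
[2] bne  $r3, $r0, L1  →  {$r0:0, $r1:2, $r2:3, $r3:0, $r4:15}  ⟨branch fallthrough⟩
[3] and  $r3, $r2, $r0  →  {$r0:0, $r1:2, $r2:3, $r3:0, $r4:15}
[4] add  $r3, $r4, $r0  →  {$r0:0, $r1:2, $r2:3, $r3:15, $r4:15}
[5] slt  $r4, $r4, $r1  →  {$r0:0, $r1:2, $r2:3, $r3:15, $r4:0}
[6] addi  $r3, $r4, 6  →  {$r0:0, $r1:2, $r2:3, $r3:6, $r4:0}
[7] beq  $r2, $r4, L13  →  {$r0:0, $r1:2, $r2:3, $r3:6, $r4:0}  ⟨branch fallthrough⟩
[8] addi  $r4, $r4, 11  →  {$r0:0, $r1:2, $r2:3, $r3:6, $r4:11}
[9] xori  $r4, $r4, 9  →  {$r0:0, $r1:2, $r2:3, $r3:6, $r4:2}
[10] add  $r4, $r0, $r0  →  {$r0:0, $r1:2, $r2:3, $r3:6, $r4:0}
[11] or   $r4, $r4, $r2  →  {$r0:0, $r1:2, $r2:3, $r3:6, $r4:3}
[12] or   $r2, $r2, $r0  →  {$r0:0, $r1:2, $r2:3, $r3:6, $r4:3}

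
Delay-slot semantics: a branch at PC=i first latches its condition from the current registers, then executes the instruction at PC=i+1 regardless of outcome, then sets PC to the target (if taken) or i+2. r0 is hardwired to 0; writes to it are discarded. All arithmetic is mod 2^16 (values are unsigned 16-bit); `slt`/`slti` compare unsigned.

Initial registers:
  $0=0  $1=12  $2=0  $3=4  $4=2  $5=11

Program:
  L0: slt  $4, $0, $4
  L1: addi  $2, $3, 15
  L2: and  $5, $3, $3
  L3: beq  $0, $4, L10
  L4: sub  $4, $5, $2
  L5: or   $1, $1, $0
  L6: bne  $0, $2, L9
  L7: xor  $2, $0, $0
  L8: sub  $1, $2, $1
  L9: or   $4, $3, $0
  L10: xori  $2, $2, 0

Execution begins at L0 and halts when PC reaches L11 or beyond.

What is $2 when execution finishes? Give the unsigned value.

0

PC=0  slt  $4, $0, $4        | $0=0 $1=12 $2=0 $3=4 $4=1 $5=11
PC=1  addi  $2, $3, 15       | $0=0 $1=12 $2=19 $3=4 $4=1 $5=11
PC=2  and  $5, $3, $3        | $0=0 $1=12 $2=19 $3=4 $4=1 $5=4
PC=3  beq  $0, $4, L10       | $0=0 $1=12 $2=19 $3=4 $4=1 $5=4  [not taken]
PC=4  sub  $4, $5, $2        | $0=0 $1=12 $2=19 $3=4 $4=65521 $5=4
PC=5  or   $1, $1, $0        | $0=0 $1=12 $2=19 $3=4 $4=65521 $5=4
PC=6  bne  $0, $2, L9        | $0=0 $1=12 $2=19 $3=4 $4=65521 $5=4  [TAKEN]
PC=7  xor  $2, $0, $0        | $0=0 $1=12 $2=0 $3=4 $4=65521 $5=4
PC=9  or   $4, $3, $0        | $0=0 $1=12 $2=0 $3=4 $4=4 $5=4
PC=10 xori  $2, $2, 0        | $0=0 $1=12 $2=0 $3=4 $4=4 $5=4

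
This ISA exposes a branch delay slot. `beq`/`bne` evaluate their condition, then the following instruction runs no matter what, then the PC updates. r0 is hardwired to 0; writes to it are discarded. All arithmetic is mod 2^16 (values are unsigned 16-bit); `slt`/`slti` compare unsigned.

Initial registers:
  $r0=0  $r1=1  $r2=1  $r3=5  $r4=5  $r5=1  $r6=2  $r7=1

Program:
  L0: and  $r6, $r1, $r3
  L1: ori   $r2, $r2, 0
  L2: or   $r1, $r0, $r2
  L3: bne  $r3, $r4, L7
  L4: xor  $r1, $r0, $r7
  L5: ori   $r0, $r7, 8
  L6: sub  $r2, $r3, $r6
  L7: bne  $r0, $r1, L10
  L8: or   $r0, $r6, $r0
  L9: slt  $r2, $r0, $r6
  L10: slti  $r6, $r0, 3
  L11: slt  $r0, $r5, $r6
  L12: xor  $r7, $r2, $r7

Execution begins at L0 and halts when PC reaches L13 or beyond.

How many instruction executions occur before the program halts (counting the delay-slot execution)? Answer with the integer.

#0 and  $r6, $r1, $r3 ; 0/1/1/5/5/1/1/1
#1 ori   $r2, $r2, 0 ; 0/1/1/5/5/1/1/1
#2 or   $r1, $r0, $r2 ; 0/1/1/5/5/1/1/1
#3 bne  $r3, $r4, L7 ; 0/1/1/5/5/1/1/1 ; →fallthru
#4 xor  $r1, $r0, $r7 ; 0/1/1/5/5/1/1/1
#5 ori   $r0, $r7, 8 ; 0/1/1/5/5/1/1/1
#6 sub  $r2, $r3, $r6 ; 0/1/4/5/5/1/1/1
#7 bne  $r0, $r1, L10 ; 0/1/4/5/5/1/1/1 ; →target
#8 or   $r0, $r6, $r0 ; 0/1/4/5/5/1/1/1
#10 slti  $r6, $r0, 3 ; 0/1/4/5/5/1/1/1
#11 slt  $r0, $r5, $r6 ; 0/1/4/5/5/1/1/1
#12 xor  $r7, $r2, $r7 ; 0/1/4/5/5/1/1/5

12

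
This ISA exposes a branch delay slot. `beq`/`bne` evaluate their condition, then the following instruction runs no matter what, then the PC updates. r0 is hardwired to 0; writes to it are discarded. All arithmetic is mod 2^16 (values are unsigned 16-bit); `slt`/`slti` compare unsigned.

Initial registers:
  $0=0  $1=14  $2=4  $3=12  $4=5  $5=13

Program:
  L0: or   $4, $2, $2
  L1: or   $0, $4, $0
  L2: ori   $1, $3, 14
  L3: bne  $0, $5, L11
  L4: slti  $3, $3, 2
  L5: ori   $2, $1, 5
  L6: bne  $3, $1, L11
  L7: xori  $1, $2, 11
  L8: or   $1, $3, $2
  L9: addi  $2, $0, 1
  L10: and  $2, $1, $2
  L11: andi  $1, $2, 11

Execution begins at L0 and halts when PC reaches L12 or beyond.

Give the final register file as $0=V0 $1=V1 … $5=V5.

$0=0 $1=0 $2=4 $3=0 $4=4 $5=13

#0 or   $4, $2, $2 ; 0/14/4/12/4/13
#1 or   $0, $4, $0 ; 0/14/4/12/4/13
#2 ori   $1, $3, 14 ; 0/14/4/12/4/13
#3 bne  $0, $5, L11 ; 0/14/4/12/4/13 ; →target
#4 slti  $3, $3, 2 ; 0/14/4/0/4/13
#11 andi  $1, $2, 11 ; 0/0/4/0/4/13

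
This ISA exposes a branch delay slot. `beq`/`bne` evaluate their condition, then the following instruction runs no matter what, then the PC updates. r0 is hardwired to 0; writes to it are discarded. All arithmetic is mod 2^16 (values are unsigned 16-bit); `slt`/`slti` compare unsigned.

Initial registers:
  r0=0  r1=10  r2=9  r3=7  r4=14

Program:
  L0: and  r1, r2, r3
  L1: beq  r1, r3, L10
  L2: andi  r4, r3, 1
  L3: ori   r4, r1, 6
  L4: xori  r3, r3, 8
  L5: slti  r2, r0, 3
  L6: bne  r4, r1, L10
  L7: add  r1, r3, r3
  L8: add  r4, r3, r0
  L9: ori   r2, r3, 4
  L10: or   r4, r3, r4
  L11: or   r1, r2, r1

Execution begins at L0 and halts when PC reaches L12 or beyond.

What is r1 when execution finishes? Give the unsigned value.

[0] and  r1, r2, r3  →  {r0:0, r1:1, r2:9, r3:7, r4:14}
[1] beq  r1, r3, L10  →  {r0:0, r1:1, r2:9, r3:7, r4:14}  ⟨branch fallthrough⟩
[2] andi  r4, r3, 1  →  {r0:0, r1:1, r2:9, r3:7, r4:1}
[3] ori   r4, r1, 6  →  {r0:0, r1:1, r2:9, r3:7, r4:7}
[4] xori  r3, r3, 8  →  {r0:0, r1:1, r2:9, r3:15, r4:7}
[5] slti  r2, r0, 3  →  {r0:0, r1:1, r2:1, r3:15, r4:7}
[6] bne  r4, r1, L10  →  {r0:0, r1:1, r2:1, r3:15, r4:7}  ⟨branch taken⟩
[7] add  r1, r3, r3  →  {r0:0, r1:30, r2:1, r3:15, r4:7}
[10] or   r4, r3, r4  →  {r0:0, r1:30, r2:1, r3:15, r4:15}
[11] or   r1, r2, r1  →  {r0:0, r1:31, r2:1, r3:15, r4:15}

31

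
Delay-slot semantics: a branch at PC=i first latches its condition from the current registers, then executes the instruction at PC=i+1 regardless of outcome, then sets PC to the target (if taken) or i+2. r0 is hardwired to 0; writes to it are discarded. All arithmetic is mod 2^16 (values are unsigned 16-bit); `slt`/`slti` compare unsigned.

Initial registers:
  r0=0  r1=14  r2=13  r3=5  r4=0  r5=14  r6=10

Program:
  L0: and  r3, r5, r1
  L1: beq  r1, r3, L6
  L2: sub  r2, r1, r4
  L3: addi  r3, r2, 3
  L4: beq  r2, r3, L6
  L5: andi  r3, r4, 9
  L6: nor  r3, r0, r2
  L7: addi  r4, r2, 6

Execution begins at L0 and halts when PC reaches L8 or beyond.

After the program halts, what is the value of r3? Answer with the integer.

PC=0  and  r3, r5, r1        | r0=0 r1=14 r2=13 r3=14 r4=0 r5=14 r6=10
PC=1  beq  r1, r3, L6        | r0=0 r1=14 r2=13 r3=14 r4=0 r5=14 r6=10  [TAKEN]
PC=2  sub  r2, r1, r4        | r0=0 r1=14 r2=14 r3=14 r4=0 r5=14 r6=10
PC=6  nor  r3, r0, r2        | r0=0 r1=14 r2=14 r3=65521 r4=0 r5=14 r6=10
PC=7  addi  r4, r2, 6        | r0=0 r1=14 r2=14 r3=65521 r4=20 r5=14 r6=10

65521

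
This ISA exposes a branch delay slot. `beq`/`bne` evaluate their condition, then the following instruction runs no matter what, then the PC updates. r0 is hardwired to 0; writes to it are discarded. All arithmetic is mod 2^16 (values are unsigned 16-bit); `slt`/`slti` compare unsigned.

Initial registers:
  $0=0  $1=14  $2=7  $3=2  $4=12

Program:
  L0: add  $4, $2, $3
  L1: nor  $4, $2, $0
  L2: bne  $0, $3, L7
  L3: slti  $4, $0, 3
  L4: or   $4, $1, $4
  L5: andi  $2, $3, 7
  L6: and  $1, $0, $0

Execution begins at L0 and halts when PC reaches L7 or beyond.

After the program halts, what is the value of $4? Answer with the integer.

1

[0] add  $4, $2, $3  →  {$0:0, $1:14, $2:7, $3:2, $4:9}
[1] nor  $4, $2, $0  →  {$0:0, $1:14, $2:7, $3:2, $4:65528}
[2] bne  $0, $3, L7  →  {$0:0, $1:14, $2:7, $3:2, $4:65528}  ⟨branch taken⟩
[3] slti  $4, $0, 3  →  {$0:0, $1:14, $2:7, $3:2, $4:1}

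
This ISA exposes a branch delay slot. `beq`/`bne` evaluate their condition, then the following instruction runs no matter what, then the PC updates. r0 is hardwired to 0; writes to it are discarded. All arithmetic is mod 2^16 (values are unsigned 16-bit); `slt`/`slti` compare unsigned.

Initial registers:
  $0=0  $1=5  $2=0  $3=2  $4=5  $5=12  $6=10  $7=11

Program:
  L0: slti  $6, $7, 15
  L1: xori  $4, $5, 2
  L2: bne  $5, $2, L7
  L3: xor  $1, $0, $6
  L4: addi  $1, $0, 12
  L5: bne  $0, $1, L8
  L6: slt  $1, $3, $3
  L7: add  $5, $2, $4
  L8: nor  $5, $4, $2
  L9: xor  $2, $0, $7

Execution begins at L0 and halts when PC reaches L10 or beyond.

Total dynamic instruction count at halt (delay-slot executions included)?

7

#0 slti  $6, $7, 15 ; 0/5/0/2/5/12/1/11
#1 xori  $4, $5, 2 ; 0/5/0/2/14/12/1/11
#2 bne  $5, $2, L7 ; 0/5/0/2/14/12/1/11 ; →target
#3 xor  $1, $0, $6 ; 0/1/0/2/14/12/1/11
#7 add  $5, $2, $4 ; 0/1/0/2/14/14/1/11
#8 nor  $5, $4, $2 ; 0/1/0/2/14/65521/1/11
#9 xor  $2, $0, $7 ; 0/1/11/2/14/65521/1/11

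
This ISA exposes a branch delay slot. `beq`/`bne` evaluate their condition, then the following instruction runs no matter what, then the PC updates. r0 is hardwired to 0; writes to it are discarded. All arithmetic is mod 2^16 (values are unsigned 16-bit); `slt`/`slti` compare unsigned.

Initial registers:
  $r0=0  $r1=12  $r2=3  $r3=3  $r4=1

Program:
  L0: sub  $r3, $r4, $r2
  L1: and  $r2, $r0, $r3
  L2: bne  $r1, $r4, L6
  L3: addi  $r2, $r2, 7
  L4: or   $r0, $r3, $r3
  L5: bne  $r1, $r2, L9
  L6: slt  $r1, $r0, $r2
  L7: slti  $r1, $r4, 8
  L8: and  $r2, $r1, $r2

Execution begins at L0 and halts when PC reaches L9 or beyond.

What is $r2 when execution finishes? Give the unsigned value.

PC=0  sub  $r3, $r4, $r2     | $r0=0 $r1=12 $r2=3 $r3=65534 $r4=1
PC=1  and  $r2, $r0, $r3     | $r0=0 $r1=12 $r2=0 $r3=65534 $r4=1
PC=2  bne  $r1, $r4, L6      | $r0=0 $r1=12 $r2=0 $r3=65534 $r4=1  [TAKEN]
PC=3  addi  $r2, $r2, 7      | $r0=0 $r1=12 $r2=7 $r3=65534 $r4=1
PC=6  slt  $r1, $r0, $r2     | $r0=0 $r1=1 $r2=7 $r3=65534 $r4=1
PC=7  slti  $r1, $r4, 8      | $r0=0 $r1=1 $r2=7 $r3=65534 $r4=1
PC=8  and  $r2, $r1, $r2     | $r0=0 $r1=1 $r2=1 $r3=65534 $r4=1

1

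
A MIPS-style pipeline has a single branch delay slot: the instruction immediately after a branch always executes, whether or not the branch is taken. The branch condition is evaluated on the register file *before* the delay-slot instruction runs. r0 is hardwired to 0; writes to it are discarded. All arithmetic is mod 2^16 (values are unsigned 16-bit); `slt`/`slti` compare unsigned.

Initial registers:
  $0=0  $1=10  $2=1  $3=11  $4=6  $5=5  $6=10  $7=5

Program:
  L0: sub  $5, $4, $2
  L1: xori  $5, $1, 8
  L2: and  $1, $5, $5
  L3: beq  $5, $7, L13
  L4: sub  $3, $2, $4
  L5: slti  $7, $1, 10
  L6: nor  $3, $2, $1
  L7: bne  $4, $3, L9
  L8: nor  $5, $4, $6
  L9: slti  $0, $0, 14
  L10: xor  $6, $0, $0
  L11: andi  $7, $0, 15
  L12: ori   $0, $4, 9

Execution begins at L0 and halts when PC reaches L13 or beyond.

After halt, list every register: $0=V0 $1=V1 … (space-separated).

PC=0  sub  $5, $4, $2        | $0=0 $1=10 $2=1 $3=11 $4=6 $5=5 $6=10 $7=5
PC=1  xori  $5, $1, 8        | $0=0 $1=10 $2=1 $3=11 $4=6 $5=2 $6=10 $7=5
PC=2  and  $1, $5, $5        | $0=0 $1=2 $2=1 $3=11 $4=6 $5=2 $6=10 $7=5
PC=3  beq  $5, $7, L13       | $0=0 $1=2 $2=1 $3=11 $4=6 $5=2 $6=10 $7=5  [not taken]
PC=4  sub  $3, $2, $4        | $0=0 $1=2 $2=1 $3=65531 $4=6 $5=2 $6=10 $7=5
PC=5  slti  $7, $1, 10       | $0=0 $1=2 $2=1 $3=65531 $4=6 $5=2 $6=10 $7=1
PC=6  nor  $3, $2, $1        | $0=0 $1=2 $2=1 $3=65532 $4=6 $5=2 $6=10 $7=1
PC=7  bne  $4, $3, L9        | $0=0 $1=2 $2=1 $3=65532 $4=6 $5=2 $6=10 $7=1  [TAKEN]
PC=8  nor  $5, $4, $6        | $0=0 $1=2 $2=1 $3=65532 $4=6 $5=65521 $6=10 $7=1
PC=9  slti  $0, $0, 14       | $0=0 $1=2 $2=1 $3=65532 $4=6 $5=65521 $6=10 $7=1
PC=10 xor  $6, $0, $0        | $0=0 $1=2 $2=1 $3=65532 $4=6 $5=65521 $6=0 $7=1
PC=11 andi  $7, $0, 15       | $0=0 $1=2 $2=1 $3=65532 $4=6 $5=65521 $6=0 $7=0
PC=12 ori   $0, $4, 9        | $0=0 $1=2 $2=1 $3=65532 $4=6 $5=65521 $6=0 $7=0

$0=0 $1=2 $2=1 $3=65532 $4=6 $5=65521 $6=0 $7=0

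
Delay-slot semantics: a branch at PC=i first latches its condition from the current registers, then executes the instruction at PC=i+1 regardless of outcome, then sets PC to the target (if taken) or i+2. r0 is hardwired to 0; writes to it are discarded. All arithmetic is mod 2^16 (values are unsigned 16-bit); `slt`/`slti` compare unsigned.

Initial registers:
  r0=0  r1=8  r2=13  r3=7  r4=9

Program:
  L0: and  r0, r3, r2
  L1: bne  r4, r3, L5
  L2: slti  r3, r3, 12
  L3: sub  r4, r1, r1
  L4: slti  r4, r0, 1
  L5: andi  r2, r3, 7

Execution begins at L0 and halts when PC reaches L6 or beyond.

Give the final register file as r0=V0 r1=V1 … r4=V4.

  step pc=0: and  r0, r3, r2  regs=(0,8,13,7,9)
  step pc=1: bne  r4, r3, L5  cond=T  regs=(0,8,13,7,9)
  step pc=2: slti  r3, r3, 12  regs=(0,8,13,1,9)
  step pc=5: andi  r2, r3, 7  regs=(0,8,1,1,9)

r0=0 r1=8 r2=1 r3=1 r4=9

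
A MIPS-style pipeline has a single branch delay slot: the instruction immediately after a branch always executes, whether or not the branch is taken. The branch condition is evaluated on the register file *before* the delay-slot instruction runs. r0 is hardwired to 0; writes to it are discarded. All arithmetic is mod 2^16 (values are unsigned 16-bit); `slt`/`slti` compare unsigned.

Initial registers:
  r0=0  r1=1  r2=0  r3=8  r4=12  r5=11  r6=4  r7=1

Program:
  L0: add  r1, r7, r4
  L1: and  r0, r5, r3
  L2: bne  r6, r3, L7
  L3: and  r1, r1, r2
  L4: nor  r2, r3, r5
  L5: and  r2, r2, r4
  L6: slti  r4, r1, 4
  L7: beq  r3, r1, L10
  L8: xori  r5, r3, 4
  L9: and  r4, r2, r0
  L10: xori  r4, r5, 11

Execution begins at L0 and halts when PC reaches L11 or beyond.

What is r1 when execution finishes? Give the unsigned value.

#0 add  r1, r7, r4 ; 0/13/0/8/12/11/4/1
#1 and  r0, r5, r3 ; 0/13/0/8/12/11/4/1
#2 bne  r6, r3, L7 ; 0/13/0/8/12/11/4/1 ; →target
#3 and  r1, r1, r2 ; 0/0/0/8/12/11/4/1
#7 beq  r3, r1, L10 ; 0/0/0/8/12/11/4/1 ; →fallthru
#8 xori  r5, r3, 4 ; 0/0/0/8/12/12/4/1
#9 and  r4, r2, r0 ; 0/0/0/8/0/12/4/1
#10 xori  r4, r5, 11 ; 0/0/0/8/7/12/4/1

0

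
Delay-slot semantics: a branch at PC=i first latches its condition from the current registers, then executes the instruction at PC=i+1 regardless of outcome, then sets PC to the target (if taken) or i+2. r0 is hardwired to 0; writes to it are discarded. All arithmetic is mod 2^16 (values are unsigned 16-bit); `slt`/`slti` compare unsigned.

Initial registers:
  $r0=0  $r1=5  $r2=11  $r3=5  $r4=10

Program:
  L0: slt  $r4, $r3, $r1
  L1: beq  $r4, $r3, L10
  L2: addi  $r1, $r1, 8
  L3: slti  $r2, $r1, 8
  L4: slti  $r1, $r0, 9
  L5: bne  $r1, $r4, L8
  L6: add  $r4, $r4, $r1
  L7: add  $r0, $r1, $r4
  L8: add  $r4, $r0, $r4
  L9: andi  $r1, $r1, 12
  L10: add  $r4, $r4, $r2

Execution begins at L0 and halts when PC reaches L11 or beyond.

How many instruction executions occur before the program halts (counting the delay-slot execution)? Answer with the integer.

10

PC=0  slt  $r4, $r3, $r1     | $r0=0 $r1=5 $r2=11 $r3=5 $r4=0
PC=1  beq  $r4, $r3, L10     | $r0=0 $r1=5 $r2=11 $r3=5 $r4=0  [not taken]
PC=2  addi  $r1, $r1, 8      | $r0=0 $r1=13 $r2=11 $r3=5 $r4=0
PC=3  slti  $r2, $r1, 8      | $r0=0 $r1=13 $r2=0 $r3=5 $r4=0
PC=4  slti  $r1, $r0, 9      | $r0=0 $r1=1 $r2=0 $r3=5 $r4=0
PC=5  bne  $r1, $r4, L8      | $r0=0 $r1=1 $r2=0 $r3=5 $r4=0  [TAKEN]
PC=6  add  $r4, $r4, $r1     | $r0=0 $r1=1 $r2=0 $r3=5 $r4=1
PC=8  add  $r4, $r0, $r4     | $r0=0 $r1=1 $r2=0 $r3=5 $r4=1
PC=9  andi  $r1, $r1, 12     | $r0=0 $r1=0 $r2=0 $r3=5 $r4=1
PC=10 add  $r4, $r4, $r2     | $r0=0 $r1=0 $r2=0 $r3=5 $r4=1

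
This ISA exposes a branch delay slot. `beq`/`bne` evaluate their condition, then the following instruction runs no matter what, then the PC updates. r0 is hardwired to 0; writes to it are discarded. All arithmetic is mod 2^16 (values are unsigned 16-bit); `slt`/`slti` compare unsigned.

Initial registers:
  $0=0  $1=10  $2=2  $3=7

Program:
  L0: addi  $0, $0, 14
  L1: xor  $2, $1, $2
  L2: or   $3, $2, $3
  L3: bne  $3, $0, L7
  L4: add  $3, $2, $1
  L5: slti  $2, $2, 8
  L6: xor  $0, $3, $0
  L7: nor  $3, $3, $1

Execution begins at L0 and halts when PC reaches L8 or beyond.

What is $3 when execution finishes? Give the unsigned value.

PC=0  addi  $0, $0, 14       | $0=0 $1=10 $2=2 $3=7
PC=1  xor  $2, $1, $2        | $0=0 $1=10 $2=8 $3=7
PC=2  or   $3, $2, $3        | $0=0 $1=10 $2=8 $3=15
PC=3  bne  $3, $0, L7        | $0=0 $1=10 $2=8 $3=15  [TAKEN]
PC=4  add  $3, $2, $1        | $0=0 $1=10 $2=8 $3=18
PC=7  nor  $3, $3, $1        | $0=0 $1=10 $2=8 $3=65509

65509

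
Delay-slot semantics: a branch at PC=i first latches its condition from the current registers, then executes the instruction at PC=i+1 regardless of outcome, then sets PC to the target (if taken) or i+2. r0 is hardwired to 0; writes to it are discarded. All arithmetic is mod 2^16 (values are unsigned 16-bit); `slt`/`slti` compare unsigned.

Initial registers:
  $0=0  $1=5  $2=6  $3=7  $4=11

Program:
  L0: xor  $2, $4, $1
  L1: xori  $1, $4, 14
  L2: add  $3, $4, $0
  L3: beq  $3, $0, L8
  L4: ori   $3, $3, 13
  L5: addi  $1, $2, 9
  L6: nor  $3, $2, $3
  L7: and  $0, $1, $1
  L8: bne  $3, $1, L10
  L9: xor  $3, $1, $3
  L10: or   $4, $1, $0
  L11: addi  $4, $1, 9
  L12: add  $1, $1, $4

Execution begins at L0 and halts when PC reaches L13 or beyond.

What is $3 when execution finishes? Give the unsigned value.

65511

PC=0  xor  $2, $4, $1        | $0=0 $1=5 $2=14 $3=7 $4=11
PC=1  xori  $1, $4, 14       | $0=0 $1=5 $2=14 $3=7 $4=11
PC=2  add  $3, $4, $0        | $0=0 $1=5 $2=14 $3=11 $4=11
PC=3  beq  $3, $0, L8        | $0=0 $1=5 $2=14 $3=11 $4=11  [not taken]
PC=4  ori   $3, $3, 13       | $0=0 $1=5 $2=14 $3=15 $4=11
PC=5  addi  $1, $2, 9        | $0=0 $1=23 $2=14 $3=15 $4=11
PC=6  nor  $3, $2, $3        | $0=0 $1=23 $2=14 $3=65520 $4=11
PC=7  and  $0, $1, $1        | $0=0 $1=23 $2=14 $3=65520 $4=11
PC=8  bne  $3, $1, L10       | $0=0 $1=23 $2=14 $3=65520 $4=11  [TAKEN]
PC=9  xor  $3, $1, $3        | $0=0 $1=23 $2=14 $3=65511 $4=11
PC=10 or   $4, $1, $0        | $0=0 $1=23 $2=14 $3=65511 $4=23
PC=11 addi  $4, $1, 9        | $0=0 $1=23 $2=14 $3=65511 $4=32
PC=12 add  $1, $1, $4        | $0=0 $1=55 $2=14 $3=65511 $4=32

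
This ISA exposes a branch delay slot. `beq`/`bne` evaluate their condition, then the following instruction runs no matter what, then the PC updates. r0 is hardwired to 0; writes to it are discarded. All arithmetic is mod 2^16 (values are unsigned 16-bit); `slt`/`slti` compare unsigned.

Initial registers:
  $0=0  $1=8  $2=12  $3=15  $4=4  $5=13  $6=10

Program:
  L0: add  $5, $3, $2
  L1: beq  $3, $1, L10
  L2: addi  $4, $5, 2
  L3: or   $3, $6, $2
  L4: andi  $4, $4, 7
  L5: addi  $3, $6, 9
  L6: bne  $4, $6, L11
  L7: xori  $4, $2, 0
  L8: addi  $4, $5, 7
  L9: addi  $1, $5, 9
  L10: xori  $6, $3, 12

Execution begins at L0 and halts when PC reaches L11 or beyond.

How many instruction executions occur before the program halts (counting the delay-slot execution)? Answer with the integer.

  step pc=0: add  $5, $3, $2  regs=(0,8,12,15,4,27,10)
  step pc=1: beq  $3, $1, L10  cond=F  regs=(0,8,12,15,4,27,10)
  step pc=2: addi  $4, $5, 2  regs=(0,8,12,15,29,27,10)
  step pc=3: or   $3, $6, $2  regs=(0,8,12,14,29,27,10)
  step pc=4: andi  $4, $4, 7  regs=(0,8,12,14,5,27,10)
  step pc=5: addi  $3, $6, 9  regs=(0,8,12,19,5,27,10)
  step pc=6: bne  $4, $6, L11  cond=T  regs=(0,8,12,19,5,27,10)
  step pc=7: xori  $4, $2, 0  regs=(0,8,12,19,12,27,10)

8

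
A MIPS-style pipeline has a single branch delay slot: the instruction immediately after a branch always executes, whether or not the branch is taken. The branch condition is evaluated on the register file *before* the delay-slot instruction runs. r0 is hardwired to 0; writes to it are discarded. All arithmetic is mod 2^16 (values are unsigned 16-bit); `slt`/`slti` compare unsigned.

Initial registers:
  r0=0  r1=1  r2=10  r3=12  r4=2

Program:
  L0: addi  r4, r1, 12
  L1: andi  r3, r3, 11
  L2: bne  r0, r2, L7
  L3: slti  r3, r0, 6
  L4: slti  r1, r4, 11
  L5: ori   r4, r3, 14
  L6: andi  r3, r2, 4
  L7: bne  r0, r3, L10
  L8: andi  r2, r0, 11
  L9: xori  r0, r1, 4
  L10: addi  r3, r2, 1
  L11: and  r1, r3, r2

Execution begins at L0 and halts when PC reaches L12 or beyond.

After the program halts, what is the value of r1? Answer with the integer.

#0 addi  r4, r1, 12 ; 0/1/10/12/13
#1 andi  r3, r3, 11 ; 0/1/10/8/13
#2 bne  r0, r2, L7 ; 0/1/10/8/13 ; →target
#3 slti  r3, r0, 6 ; 0/1/10/1/13
#7 bne  r0, r3, L10 ; 0/1/10/1/13 ; →target
#8 andi  r2, r0, 11 ; 0/1/0/1/13
#10 addi  r3, r2, 1 ; 0/1/0/1/13
#11 and  r1, r3, r2 ; 0/0/0/1/13

0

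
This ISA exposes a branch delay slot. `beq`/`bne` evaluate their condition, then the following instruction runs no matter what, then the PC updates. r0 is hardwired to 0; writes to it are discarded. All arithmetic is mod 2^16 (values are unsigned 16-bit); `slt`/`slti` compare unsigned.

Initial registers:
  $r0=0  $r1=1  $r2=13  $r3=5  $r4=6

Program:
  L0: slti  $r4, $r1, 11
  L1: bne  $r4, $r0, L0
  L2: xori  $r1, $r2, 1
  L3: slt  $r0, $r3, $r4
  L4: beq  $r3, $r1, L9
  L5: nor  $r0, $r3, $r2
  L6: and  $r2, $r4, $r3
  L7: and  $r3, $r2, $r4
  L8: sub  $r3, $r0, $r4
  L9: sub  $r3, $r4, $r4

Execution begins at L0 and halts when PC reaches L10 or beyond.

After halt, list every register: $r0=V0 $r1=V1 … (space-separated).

$r0=0 $r1=12 $r2=0 $r3=0 $r4=0

#0 slti  $r4, $r1, 11 ; 0/1/13/5/1
#1 bne  $r4, $r0, L0 ; 0/1/13/5/1 ; →target
#2 xori  $r1, $r2, 1 ; 0/12/13/5/1
#0 slti  $r4, $r1, 11 ; 0/12/13/5/0
#1 bne  $r4, $r0, L0 ; 0/12/13/5/0 ; →fallthru
#2 xori  $r1, $r2, 1 ; 0/12/13/5/0
#3 slt  $r0, $r3, $r4 ; 0/12/13/5/0
#4 beq  $r3, $r1, L9 ; 0/12/13/5/0 ; →fallthru
#5 nor  $r0, $r3, $r2 ; 0/12/13/5/0
#6 and  $r2, $r4, $r3 ; 0/12/0/5/0
#7 and  $r3, $r2, $r4 ; 0/12/0/0/0
#8 sub  $r3, $r0, $r4 ; 0/12/0/0/0
#9 sub  $r3, $r4, $r4 ; 0/12/0/0/0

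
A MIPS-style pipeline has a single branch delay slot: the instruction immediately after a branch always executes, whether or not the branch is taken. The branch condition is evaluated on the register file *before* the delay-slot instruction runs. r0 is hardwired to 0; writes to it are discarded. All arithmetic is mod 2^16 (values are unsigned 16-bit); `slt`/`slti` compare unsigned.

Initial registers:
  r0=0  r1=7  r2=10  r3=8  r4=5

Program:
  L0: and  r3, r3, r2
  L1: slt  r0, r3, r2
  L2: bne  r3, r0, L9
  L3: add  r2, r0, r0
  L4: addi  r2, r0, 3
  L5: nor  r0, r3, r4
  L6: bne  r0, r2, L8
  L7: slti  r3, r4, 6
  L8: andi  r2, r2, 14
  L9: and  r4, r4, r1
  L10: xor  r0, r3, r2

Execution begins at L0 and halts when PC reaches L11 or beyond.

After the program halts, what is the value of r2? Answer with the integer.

0

  step pc=0: and  r3, r3, r2  regs=(0,7,10,8,5)
  step pc=1: slt  r0, r3, r2  regs=(0,7,10,8,5)
  step pc=2: bne  r3, r0, L9  cond=T  regs=(0,7,10,8,5)
  step pc=3: add  r2, r0, r0  regs=(0,7,0,8,5)
  step pc=9: and  r4, r4, r1  regs=(0,7,0,8,5)
  step pc=10: xor  r0, r3, r2  regs=(0,7,0,8,5)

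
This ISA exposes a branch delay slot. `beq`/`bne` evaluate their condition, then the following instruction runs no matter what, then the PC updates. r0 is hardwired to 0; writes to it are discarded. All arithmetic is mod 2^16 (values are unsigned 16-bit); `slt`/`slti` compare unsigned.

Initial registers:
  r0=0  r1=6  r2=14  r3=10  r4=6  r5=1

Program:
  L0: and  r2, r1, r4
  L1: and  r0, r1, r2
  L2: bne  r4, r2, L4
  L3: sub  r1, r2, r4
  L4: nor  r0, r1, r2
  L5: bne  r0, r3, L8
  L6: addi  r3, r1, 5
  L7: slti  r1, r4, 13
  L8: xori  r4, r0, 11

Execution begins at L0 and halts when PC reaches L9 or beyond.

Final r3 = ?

#0 and  r2, r1, r4 ; 0/6/6/10/6/1
#1 and  r0, r1, r2 ; 0/6/6/10/6/1
#2 bne  r4, r2, L4 ; 0/6/6/10/6/1 ; →fallthru
#3 sub  r1, r2, r4 ; 0/0/6/10/6/1
#4 nor  r0, r1, r2 ; 0/0/6/10/6/1
#5 bne  r0, r3, L8 ; 0/0/6/10/6/1 ; →target
#6 addi  r3, r1, 5 ; 0/0/6/5/6/1
#8 xori  r4, r0, 11 ; 0/0/6/5/11/1

5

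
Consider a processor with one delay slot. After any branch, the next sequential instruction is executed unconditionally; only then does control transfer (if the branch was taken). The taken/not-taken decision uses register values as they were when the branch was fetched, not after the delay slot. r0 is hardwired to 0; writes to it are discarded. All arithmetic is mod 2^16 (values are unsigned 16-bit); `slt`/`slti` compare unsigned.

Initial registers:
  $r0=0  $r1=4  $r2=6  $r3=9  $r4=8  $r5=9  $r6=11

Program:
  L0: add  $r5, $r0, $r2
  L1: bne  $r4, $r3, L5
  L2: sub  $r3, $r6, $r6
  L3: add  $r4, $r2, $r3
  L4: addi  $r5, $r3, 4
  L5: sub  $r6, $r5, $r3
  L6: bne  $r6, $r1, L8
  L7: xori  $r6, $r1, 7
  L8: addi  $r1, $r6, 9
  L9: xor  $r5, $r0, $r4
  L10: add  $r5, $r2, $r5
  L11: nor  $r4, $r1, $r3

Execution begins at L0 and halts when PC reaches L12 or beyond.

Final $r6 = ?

[0] add  $r5, $r0, $r2  →  {$r0:0, $r1:4, $r2:6, $r3:9, $r4:8, $r5:6, $r6:11}
[1] bne  $r4, $r3, L5  →  {$r0:0, $r1:4, $r2:6, $r3:9, $r4:8, $r5:6, $r6:11}  ⟨branch taken⟩
[2] sub  $r3, $r6, $r6  →  {$r0:0, $r1:4, $r2:6, $r3:0, $r4:8, $r5:6, $r6:11}
[5] sub  $r6, $r5, $r3  →  {$r0:0, $r1:4, $r2:6, $r3:0, $r4:8, $r5:6, $r6:6}
[6] bne  $r6, $r1, L8  →  {$r0:0, $r1:4, $r2:6, $r3:0, $r4:8, $r5:6, $r6:6}  ⟨branch taken⟩
[7] xori  $r6, $r1, 7  →  {$r0:0, $r1:4, $r2:6, $r3:0, $r4:8, $r5:6, $r6:3}
[8] addi  $r1, $r6, 9  →  {$r0:0, $r1:12, $r2:6, $r3:0, $r4:8, $r5:6, $r6:3}
[9] xor  $r5, $r0, $r4  →  {$r0:0, $r1:12, $r2:6, $r3:0, $r4:8, $r5:8, $r6:3}
[10] add  $r5, $r2, $r5  →  {$r0:0, $r1:12, $r2:6, $r3:0, $r4:8, $r5:14, $r6:3}
[11] nor  $r4, $r1, $r3  →  {$r0:0, $r1:12, $r2:6, $r3:0, $r4:65523, $r5:14, $r6:3}

3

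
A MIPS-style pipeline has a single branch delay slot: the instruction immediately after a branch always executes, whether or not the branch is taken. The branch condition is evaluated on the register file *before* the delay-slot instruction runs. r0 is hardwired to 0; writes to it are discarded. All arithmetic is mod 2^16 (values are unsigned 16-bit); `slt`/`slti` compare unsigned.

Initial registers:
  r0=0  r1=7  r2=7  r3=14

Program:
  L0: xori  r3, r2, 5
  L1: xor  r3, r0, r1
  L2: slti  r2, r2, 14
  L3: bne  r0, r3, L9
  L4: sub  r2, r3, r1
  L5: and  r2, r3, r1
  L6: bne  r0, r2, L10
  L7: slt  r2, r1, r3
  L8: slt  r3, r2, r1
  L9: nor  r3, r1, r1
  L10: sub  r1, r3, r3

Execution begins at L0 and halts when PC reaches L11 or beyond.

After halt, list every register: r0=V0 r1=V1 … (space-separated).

[0] xori  r3, r2, 5  →  {r0:0, r1:7, r2:7, r3:2}
[1] xor  r3, r0, r1  →  {r0:0, r1:7, r2:7, r3:7}
[2] slti  r2, r2, 14  →  {r0:0, r1:7, r2:1, r3:7}
[3] bne  r0, r3, L9  →  {r0:0, r1:7, r2:1, r3:7}  ⟨branch taken⟩
[4] sub  r2, r3, r1  →  {r0:0, r1:7, r2:0, r3:7}
[9] nor  r3, r1, r1  →  {r0:0, r1:7, r2:0, r3:65528}
[10] sub  r1, r3, r3  →  {r0:0, r1:0, r2:0, r3:65528}

r0=0 r1=0 r2=0 r3=65528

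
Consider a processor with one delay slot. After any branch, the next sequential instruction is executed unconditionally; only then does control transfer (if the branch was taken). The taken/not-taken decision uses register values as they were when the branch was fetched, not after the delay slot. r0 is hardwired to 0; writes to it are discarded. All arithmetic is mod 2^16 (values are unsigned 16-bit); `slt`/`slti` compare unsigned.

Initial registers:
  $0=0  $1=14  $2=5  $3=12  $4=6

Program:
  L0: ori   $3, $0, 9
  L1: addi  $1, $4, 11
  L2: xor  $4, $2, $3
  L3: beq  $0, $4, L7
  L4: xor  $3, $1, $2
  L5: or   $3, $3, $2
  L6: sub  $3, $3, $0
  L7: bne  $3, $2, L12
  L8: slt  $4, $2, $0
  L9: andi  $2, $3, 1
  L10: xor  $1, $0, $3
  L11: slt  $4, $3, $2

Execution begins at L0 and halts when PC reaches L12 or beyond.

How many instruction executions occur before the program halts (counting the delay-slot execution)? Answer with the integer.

9

#0 ori   $3, $0, 9 ; 0/14/5/9/6
#1 addi  $1, $4, 11 ; 0/17/5/9/6
#2 xor  $4, $2, $3 ; 0/17/5/9/12
#3 beq  $0, $4, L7 ; 0/17/5/9/12 ; →fallthru
#4 xor  $3, $1, $2 ; 0/17/5/20/12
#5 or   $3, $3, $2 ; 0/17/5/21/12
#6 sub  $3, $3, $0 ; 0/17/5/21/12
#7 bne  $3, $2, L12 ; 0/17/5/21/12 ; →target
#8 slt  $4, $2, $0 ; 0/17/5/21/0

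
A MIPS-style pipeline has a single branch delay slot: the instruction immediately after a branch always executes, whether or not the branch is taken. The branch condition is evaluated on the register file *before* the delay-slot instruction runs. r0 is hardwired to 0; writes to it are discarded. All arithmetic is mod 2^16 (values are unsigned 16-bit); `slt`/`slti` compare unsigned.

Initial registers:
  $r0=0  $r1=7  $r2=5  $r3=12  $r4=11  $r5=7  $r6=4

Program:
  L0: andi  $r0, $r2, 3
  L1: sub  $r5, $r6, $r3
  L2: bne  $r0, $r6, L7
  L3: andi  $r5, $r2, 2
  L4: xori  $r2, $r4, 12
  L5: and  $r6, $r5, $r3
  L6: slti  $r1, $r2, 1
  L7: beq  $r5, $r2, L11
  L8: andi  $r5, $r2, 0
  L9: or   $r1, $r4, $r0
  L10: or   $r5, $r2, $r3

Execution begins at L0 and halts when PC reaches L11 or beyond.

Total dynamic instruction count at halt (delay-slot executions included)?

8

PC=0  andi  $r0, $r2, 3      | $r0=0 $r1=7 $r2=5 $r3=12 $r4=11 $r5=7 $r6=4
PC=1  sub  $r5, $r6, $r3     | $r0=0 $r1=7 $r2=5 $r3=12 $r4=11 $r5=65528 $r6=4
PC=2  bne  $r0, $r6, L7      | $r0=0 $r1=7 $r2=5 $r3=12 $r4=11 $r5=65528 $r6=4  [TAKEN]
PC=3  andi  $r5, $r2, 2      | $r0=0 $r1=7 $r2=5 $r3=12 $r4=11 $r5=0 $r6=4
PC=7  beq  $r5, $r2, L11     | $r0=0 $r1=7 $r2=5 $r3=12 $r4=11 $r5=0 $r6=4  [not taken]
PC=8  andi  $r5, $r2, 0      | $r0=0 $r1=7 $r2=5 $r3=12 $r4=11 $r5=0 $r6=4
PC=9  or   $r1, $r4, $r0     | $r0=0 $r1=11 $r2=5 $r3=12 $r4=11 $r5=0 $r6=4
PC=10 or   $r5, $r2, $r3     | $r0=0 $r1=11 $r2=5 $r3=12 $r4=11 $r5=13 $r6=4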